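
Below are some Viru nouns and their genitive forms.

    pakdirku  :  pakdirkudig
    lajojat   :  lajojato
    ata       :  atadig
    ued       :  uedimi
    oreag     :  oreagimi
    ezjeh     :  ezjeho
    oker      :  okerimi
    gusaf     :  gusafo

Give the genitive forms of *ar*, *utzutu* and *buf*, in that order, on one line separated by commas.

The pattern is voicing of the final sound: -o when the stem ends in a voiceless consonant (*lajojat*, *ezjeh*, *gusaf*); -imi when the stem ends in a voiced consonant (*ued*, *oreag*, *oker*); -dig when the stem ends in a vowel (*pakdirku*, *ata*).
*ar* — final sound /r/ (a voiced consonant) → -imi → *arimi*.
Since the final sound of *utzutu* is /u/ (a vowel), it takes -dig, giving *utzutudig*.
*buf* — final sound /f/ (a voiceless consonant) → -o → *bufo*.

arimi, utzutudig, bufo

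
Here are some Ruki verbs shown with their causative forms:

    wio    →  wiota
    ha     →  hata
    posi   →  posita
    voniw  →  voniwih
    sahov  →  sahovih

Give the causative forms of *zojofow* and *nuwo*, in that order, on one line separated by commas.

Looking at the final sound of each stem: -ih when the stem ends in a consonant (*voniw*, *sahov*); -ta when the stem ends in a vowel (*wio*, *ha*, *posi*).
Since the final sound of *zojofow* is /w/ (a consonant), it takes -ih, giving *zojofowih*.
Since the final sound of *nuwo* is /o/ (a vowel), it takes -ta, giving *nuwota*.

zojofowih, nuwota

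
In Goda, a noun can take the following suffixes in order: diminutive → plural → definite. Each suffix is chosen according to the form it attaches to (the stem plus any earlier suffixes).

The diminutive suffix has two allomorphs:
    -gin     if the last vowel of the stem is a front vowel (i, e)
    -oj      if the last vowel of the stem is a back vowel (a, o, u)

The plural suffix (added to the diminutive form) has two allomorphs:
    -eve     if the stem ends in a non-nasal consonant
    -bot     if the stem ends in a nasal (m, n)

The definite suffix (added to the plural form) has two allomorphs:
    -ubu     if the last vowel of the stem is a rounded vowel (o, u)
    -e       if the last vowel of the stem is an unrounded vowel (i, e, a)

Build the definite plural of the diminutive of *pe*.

*pe*: last vowel = /e/, a front vowel → -gin → *pegin*.
The final consonant of the diminutive form *pegin* is /n/, which is a nasal, so the plural suffix is -bot, giving *peginbot*.
The plural form *peginbot* — last vowel /o/ (a rounded vowel) → -ubu → *peginbotubu*.

peginbotubu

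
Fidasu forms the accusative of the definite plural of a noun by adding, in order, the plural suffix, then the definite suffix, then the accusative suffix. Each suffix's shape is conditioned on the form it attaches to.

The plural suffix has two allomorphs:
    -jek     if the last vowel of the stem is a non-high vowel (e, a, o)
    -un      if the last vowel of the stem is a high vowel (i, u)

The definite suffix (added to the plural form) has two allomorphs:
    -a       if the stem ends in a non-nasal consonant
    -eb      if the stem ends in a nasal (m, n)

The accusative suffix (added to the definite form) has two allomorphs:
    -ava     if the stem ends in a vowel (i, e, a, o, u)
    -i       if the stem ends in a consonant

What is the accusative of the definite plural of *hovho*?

*hovho*: last vowel = /o/, a non-high vowel → -jek → *hovhojek*.
Since the final consonant of the plural form *hovhojek* is /k/ (non-nasal), it takes -a, giving *hovhojeka*.
The final sound of the definite form *hovhojeka* is /a/, which is a vowel, so the accusative suffix is -ava, giving *hovhojekaava*.

hovhojekaava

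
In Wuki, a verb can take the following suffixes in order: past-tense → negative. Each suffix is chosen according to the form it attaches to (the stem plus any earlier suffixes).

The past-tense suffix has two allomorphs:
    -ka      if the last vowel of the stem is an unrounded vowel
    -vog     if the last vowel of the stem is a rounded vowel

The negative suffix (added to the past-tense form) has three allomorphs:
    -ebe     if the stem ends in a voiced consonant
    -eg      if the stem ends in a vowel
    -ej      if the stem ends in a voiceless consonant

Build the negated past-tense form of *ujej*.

ujejkaeg

Since the last vowel of *ujej* is /e/ (an unrounded vowel), it takes -ka, giving *ujejka*.
The past-tense form *ujejka* — final sound /a/ (a vowel) → -eg → *ujejkaeg*.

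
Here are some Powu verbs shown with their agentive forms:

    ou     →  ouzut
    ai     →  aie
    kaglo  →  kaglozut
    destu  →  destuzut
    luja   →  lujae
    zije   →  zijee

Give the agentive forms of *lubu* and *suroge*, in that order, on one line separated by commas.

lubuzut, surogee

Looking at the last vowel of each stem: -zut when the last vowel of the stem is a rounded vowel (*ou*, *kaglo*, *destu*); -e when the last vowel of the stem is an unrounded vowel (*ai*, *luja*, *zije*).
*lubu* — last vowel /u/ (a rounded vowel) → -zut → *lubuzut*.
*suroge* — last vowel /e/ (an unrounded vowel) → -e → *surogee*.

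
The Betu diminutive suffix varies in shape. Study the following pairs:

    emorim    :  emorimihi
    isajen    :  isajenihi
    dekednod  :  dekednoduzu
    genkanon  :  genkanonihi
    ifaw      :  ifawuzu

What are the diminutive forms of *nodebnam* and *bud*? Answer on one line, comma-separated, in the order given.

The pattern is nasality of the final consonant: -ihi when the stem ends in a nasal (*emorim*, *isajen*, *genkanon*); -uzu when the stem ends in a non-nasal consonant (*dekednod*, *ifaw*).
Since the final consonant of *nodebnam* is /m/ (a nasal), it takes -ihi, giving *nodebnamihi*.
*bud*: final consonant = /d/, non-nasal → -uzu → *buduzu*.

nodebnamihi, buduzu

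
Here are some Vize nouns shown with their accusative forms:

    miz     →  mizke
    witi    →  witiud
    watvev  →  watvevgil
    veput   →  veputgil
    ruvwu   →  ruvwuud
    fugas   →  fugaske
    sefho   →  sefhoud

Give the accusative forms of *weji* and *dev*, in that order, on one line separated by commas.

wejiud, devgil

Looking at the final sound of each stem: -ke when the stem ends in a sibilant (*miz*, *fugas*); -gil when the stem ends in a non-sibilant consonant (*watvev*, *veput*); -ud when the stem ends in a vowel (*witi*, *ruvwu*, *sefho*).
*weji*: final sound = /i/, a vowel → -ud → *wejiud*.
Since the final sound of *dev* is /v/ (a non-sibilant consonant), it takes -gil, giving *devgil*.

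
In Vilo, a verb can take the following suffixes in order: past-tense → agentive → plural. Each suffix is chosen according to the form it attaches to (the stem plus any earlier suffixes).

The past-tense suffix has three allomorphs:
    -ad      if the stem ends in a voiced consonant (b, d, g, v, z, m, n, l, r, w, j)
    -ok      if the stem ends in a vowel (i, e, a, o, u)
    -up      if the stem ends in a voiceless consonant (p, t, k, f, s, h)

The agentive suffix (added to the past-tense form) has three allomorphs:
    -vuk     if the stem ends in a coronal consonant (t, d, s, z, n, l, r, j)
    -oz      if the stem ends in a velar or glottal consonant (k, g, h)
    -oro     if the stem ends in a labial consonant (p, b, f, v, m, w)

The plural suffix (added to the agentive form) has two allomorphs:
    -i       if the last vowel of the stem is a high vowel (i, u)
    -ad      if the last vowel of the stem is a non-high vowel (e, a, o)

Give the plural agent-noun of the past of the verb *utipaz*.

utipazadvuki

*utipaz*: final sound = /z/, a voiced consonant → -ad → *utipazad*.
The final consonant of the past-tense form *utipazad* is /d/, which is coronal, so the agentive suffix is -vuk, giving *utipazadvuk*.
Since the last vowel of the agentive form *utipazadvuk* is /u/ (a high vowel), it takes -i, giving *utipazadvuki*.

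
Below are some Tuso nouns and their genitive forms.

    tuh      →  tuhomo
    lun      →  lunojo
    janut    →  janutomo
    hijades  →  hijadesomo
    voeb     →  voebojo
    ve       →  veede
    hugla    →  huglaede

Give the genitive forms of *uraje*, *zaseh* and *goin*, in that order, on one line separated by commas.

The pattern is voicing of the final sound: -omo when the stem ends in a voiceless consonant (*tuh*, *janut*, *hijades*); -ojo when the stem ends in a voiced consonant (*lun*, *voeb*); -ede when the stem ends in a vowel (*ve*, *hugla*).
*uraje* — final sound /e/ (a vowel) → -ede → *urajeede*.
The final sound of *zaseh* is /h/, which is a voiceless consonant, so the suffix is -omo, giving *zasehomo*.
*goin* — final sound /n/ (a voiced consonant) → -ojo → *goinojo*.

urajeede, zasehomo, goinojo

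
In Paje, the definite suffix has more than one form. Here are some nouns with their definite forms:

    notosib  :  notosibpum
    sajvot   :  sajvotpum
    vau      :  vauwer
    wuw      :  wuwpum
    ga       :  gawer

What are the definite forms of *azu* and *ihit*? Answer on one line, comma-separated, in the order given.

The suffix is conditioned by the final sound: -pum when the stem ends in a consonant (*notosib*, *sajvot*, *wuw*); -wer when the stem ends in a vowel (*vau*, *ga*).
The final sound of *azu* is /u/, which is a vowel, so the suffix is -wer, giving *azuwer*.
*ihit*: final sound = /t/, a consonant → -pum → *ihitpum*.

azuwer, ihitpum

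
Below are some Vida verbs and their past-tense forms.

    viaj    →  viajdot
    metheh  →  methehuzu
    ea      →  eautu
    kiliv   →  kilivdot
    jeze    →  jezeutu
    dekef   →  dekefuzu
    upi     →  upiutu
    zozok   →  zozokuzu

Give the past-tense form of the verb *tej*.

The pattern is voicing of the final sound: -uzu when the stem ends in a voiceless consonant (*metheh*, *dekef*, *zozok*); -dot when the stem ends in a voiced consonant (*viaj*, *kiliv*); -utu when the stem ends in a vowel (*ea*, *jeze*, *upi*).
*tej* — final sound /j/ (a voiced consonant) → -dot → *tejdot*.

tejdot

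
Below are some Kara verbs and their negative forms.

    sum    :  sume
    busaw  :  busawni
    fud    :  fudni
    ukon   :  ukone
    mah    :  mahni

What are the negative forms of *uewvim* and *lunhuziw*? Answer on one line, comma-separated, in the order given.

uewvime, lunhuziwni

The pattern is nasality of the final consonant: -e when the stem ends in a nasal (*sum*, *ukon*); -ni when the stem ends in a non-nasal consonant (*busaw*, *fud*, *mah*).
Since the final consonant of *uewvim* is /m/ (a nasal), it takes -e, giving *uewvime*.
*lunhuziw*: final consonant = /w/, non-nasal → -ni → *lunhuziwni*.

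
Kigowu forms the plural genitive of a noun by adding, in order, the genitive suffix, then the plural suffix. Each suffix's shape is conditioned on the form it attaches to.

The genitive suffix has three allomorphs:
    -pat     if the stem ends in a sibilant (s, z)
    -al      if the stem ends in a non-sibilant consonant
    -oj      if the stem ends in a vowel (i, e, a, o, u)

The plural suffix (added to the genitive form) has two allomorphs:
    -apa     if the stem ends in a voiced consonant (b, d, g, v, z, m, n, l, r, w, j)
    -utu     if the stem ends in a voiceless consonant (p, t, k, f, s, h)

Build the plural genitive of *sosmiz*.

Since the final sound of *sosmiz* is /z/ (a sibilant), it takes -pat, giving *sosmizpat*.
The genitive form *sosmizpat*: final consonant = /t/, voiceless → -utu → *sosmizpatutu*.

sosmizpatutu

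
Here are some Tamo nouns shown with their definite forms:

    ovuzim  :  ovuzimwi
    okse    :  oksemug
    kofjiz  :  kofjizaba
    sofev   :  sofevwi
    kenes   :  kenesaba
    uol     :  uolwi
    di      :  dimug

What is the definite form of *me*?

The alternation tracks the final sound of the stem — -aba when the stem ends in a sibilant (*kofjiz*, *kenes*); -wi when the stem ends in a non-sibilant consonant (*ovuzim*, *sofev*, *uol*); -mug when the stem ends in a vowel (*okse*, *di*).
The final sound of *me* is /e/, which is a vowel, so the suffix is -mug, giving *memug*.

memug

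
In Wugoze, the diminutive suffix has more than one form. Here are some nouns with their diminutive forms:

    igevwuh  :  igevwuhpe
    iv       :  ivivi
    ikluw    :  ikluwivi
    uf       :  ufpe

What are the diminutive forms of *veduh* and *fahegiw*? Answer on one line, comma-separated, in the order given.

The suffix is conditioned by the final consonant: -pe when the stem ends in a voiceless consonant (*igevwuh*, *uf*); -ivi when the stem ends in a voiced consonant (*iv*, *ikluw*).
*veduh*: final consonant = /h/, voiceless → -pe → *veduhpe*.
Since the final consonant of *fahegiw* is /w/ (voiced), it takes -ivi, giving *fahegiwivi*.

veduhpe, fahegiwivi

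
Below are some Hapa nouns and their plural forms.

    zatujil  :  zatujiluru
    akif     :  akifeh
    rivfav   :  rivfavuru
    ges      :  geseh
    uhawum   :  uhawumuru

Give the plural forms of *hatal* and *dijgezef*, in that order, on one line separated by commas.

The suffix is conditioned by the final consonant: -eh when the stem ends in a voiceless consonant (*akif*, *ges*); -uru when the stem ends in a voiced consonant (*zatujil*, *rivfav*, *uhawum*).
*hatal*: final consonant = /l/, voiced → -uru → *hataluru*.
*dijgezef*: final consonant = /f/, voiceless → -eh → *dijgezefeh*.

hataluru, dijgezefeh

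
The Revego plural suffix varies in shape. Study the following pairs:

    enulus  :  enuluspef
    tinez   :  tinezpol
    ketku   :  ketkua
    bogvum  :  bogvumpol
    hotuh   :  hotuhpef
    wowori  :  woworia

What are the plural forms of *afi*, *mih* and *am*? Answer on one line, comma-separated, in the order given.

afia, mihpef, ampol

The pattern is voicing of the final sound: -pef when the stem ends in a voiceless consonant (*enulus*, *hotuh*); -pol when the stem ends in a voiced consonant (*tinez*, *bogvum*); -a when the stem ends in a vowel (*ketku*, *wowori*).
The final sound of *afi* is /i/, which is a vowel, so the suffix is -a, giving *afia*.
*mih* — final sound /h/ (a voiceless consonant) → -pef → *mihpef*.
*am* — final sound /m/ (a voiced consonant) → -pol → *ampol*.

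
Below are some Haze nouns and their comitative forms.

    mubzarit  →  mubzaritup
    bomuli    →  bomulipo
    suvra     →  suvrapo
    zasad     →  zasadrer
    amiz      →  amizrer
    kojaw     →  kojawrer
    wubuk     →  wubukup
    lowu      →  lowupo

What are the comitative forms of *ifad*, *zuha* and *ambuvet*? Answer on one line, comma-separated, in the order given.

ifadrer, zuhapo, ambuvetup

Looking at the final sound of each stem: -up when the stem ends in a voiceless consonant (*mubzarit*, *wubuk*); -rer when the stem ends in a voiced consonant (*zasad*, *amiz*, *kojaw*); -po when the stem ends in a vowel (*bomuli*, *suvra*, *lowu*).
The final sound of *ifad* is /d/, which is a voiced consonant, so the suffix is -rer, giving *ifadrer*.
*zuha*: final sound = /a/, a vowel → -po → *zuhapo*.
*ambuvet* — final sound /t/ (a voiceless consonant) → -up → *ambuvetup*.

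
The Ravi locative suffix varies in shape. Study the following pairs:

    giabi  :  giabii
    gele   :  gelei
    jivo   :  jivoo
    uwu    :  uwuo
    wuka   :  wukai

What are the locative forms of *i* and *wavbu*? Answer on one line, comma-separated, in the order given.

ii, wavbuo

Looking at the last vowel of each stem: -o when the last vowel of the stem is a rounded vowel (*jivo*, *uwu*); -i when the last vowel of the stem is an unrounded vowel (*giabi*, *gele*, *wuka*).
*i*: last vowel = /i/, an unrounded vowel → -i → *ii*.
The last vowel of *wavbu* is /u/, which is a rounded vowel, so the suffix is -o, giving *wavbuo*.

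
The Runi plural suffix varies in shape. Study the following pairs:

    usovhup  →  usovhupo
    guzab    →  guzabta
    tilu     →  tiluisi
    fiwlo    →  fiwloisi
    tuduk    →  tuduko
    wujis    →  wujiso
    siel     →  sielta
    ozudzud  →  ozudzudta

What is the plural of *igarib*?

The alternation tracks the final sound of the stem — -o when the stem ends in a voiceless consonant (*usovhup*, *tuduk*, *wujis*); -ta when the stem ends in a voiced consonant (*guzab*, *siel*, *ozudzud*); -isi when the stem ends in a vowel (*tilu*, *fiwlo*).
The final sound of *igarib* is /b/, which is a voiced consonant, so the suffix is -ta, giving *igaribta*.

igaribta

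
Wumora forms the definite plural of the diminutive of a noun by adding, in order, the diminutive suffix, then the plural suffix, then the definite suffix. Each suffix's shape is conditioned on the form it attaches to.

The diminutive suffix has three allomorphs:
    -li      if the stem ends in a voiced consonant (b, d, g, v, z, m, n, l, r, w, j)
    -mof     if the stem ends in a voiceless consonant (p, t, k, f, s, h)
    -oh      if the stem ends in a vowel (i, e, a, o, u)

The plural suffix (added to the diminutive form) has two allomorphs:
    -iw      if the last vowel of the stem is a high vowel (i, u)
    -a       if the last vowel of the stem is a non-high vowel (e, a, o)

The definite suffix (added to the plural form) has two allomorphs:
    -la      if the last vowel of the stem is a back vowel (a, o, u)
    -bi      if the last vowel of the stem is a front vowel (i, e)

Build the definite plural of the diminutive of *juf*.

Since the final sound of *juf* is /f/ (a voiceless consonant), it takes -mof, giving *jufmof*.
Since the last vowel of the diminutive form *jufmof* is /o/ (a non-high vowel), it takes -a, giving *jufmofa*.
The plural form *jufmofa* — last vowel /a/ (a back vowel) → -la → *jufmofala*.

jufmofala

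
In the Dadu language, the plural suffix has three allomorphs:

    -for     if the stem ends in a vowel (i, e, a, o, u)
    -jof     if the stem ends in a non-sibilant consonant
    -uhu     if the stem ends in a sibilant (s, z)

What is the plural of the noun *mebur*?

meburjof

Since the final sound of *mebur* is /r/ (a non-sibilant consonant), it takes -jof, giving *meburjof*.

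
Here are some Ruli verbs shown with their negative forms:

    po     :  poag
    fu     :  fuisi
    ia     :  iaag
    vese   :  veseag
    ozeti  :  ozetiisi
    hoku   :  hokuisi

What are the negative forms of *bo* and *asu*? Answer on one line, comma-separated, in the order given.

The suffix is conditioned by the last vowel: -isi when the last vowel of the stem is a high vowel (*fu*, *ozeti*, *hoku*); -ag when the last vowel of the stem is a non-high vowel (*po*, *ia*, *vese*).
*bo* — last vowel /o/ (a non-high vowel) → -ag → *boag*.
Since the last vowel of *asu* is /u/ (a high vowel), it takes -isi, giving *asuisi*.

boag, asuisi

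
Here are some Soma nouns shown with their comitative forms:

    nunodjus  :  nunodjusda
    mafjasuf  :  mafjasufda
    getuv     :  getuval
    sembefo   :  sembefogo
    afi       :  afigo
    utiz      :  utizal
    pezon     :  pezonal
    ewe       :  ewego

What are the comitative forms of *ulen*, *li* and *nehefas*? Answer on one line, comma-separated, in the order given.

ulenal, ligo, nehefasda

Looking at the final sound of each stem: -da when the stem ends in a voiceless consonant (*nunodjus*, *mafjasuf*); -al when the stem ends in a voiced consonant (*getuv*, *utiz*, *pezon*); -go when the stem ends in a vowel (*sembefo*, *afi*, *ewe*).
Since the final sound of *ulen* is /n/ (a voiced consonant), it takes -al, giving *ulenal*.
Since the final sound of *li* is /i/ (a vowel), it takes -go, giving *ligo*.
The final sound of *nehefas* is /s/, which is a voiceless consonant, so the suffix is -da, giving *nehefasda*.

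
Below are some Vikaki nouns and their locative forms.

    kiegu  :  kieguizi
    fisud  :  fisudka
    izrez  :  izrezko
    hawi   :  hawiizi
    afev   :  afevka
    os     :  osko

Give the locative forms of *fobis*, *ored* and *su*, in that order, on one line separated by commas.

Looking at the final sound of each stem: -ko when the stem ends in a sibilant (*izrez*, *os*); -ka when the stem ends in a non-sibilant consonant (*fisud*, *afev*); -izi when the stem ends in a vowel (*kiegu*, *hawi*).
Since the final sound of *fobis* is /s/ (a sibilant), it takes -ko, giving *fobisko*.
Since the final sound of *ored* is /d/ (a non-sibilant consonant), it takes -ka, giving *oredka*.
*su*: final sound = /u/, a vowel → -izi → *suizi*.

fobisko, oredka, suizi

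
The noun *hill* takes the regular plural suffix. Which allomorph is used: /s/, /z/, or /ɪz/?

/z/

The stem *hill* ends in a voiced non-sibilant sound.
The plural suffix surfaces as /ɪz/ after sibilants, /s/ after other voiceless consonants, and /z/ after other voiced sounds.
So the plural -s on *hill* is pronounced /z/.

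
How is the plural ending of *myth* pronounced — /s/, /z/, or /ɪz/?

/s/

The stem *myth* ends in a voiceless non-sibilant consonant.
The plural suffix surfaces as /ɪz/ after sibilants, /s/ after other voiceless consonants, and /z/ after other voiced sounds.
So the plural -s on *myth* is pronounced /s/.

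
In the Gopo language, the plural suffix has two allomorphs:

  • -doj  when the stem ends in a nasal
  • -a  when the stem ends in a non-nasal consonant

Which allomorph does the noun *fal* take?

-a

Since the final consonant of *fal* is /l/ (non-nasal), it takes -a.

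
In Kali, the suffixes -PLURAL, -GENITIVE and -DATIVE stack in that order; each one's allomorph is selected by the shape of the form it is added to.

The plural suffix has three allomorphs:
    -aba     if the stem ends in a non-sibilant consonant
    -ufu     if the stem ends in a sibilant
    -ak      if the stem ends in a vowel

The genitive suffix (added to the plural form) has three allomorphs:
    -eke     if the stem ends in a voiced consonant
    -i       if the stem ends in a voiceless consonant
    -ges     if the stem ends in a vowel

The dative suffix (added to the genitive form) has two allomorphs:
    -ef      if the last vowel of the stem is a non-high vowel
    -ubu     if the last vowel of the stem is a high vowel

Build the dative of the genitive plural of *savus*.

savusufugesef

Since the final sound of *savus* is /s/ (a sibilant), it takes -ufu, giving *savusufu*.
The final sound of the plural form *savusufu* is /u/, which is a vowel, so the genitive suffix is -ges, giving *savusufuges*.
Since the last vowel of the genitive form *savusufuges* is /e/ (a non-high vowel), it takes -ef, giving *savusufugesef*.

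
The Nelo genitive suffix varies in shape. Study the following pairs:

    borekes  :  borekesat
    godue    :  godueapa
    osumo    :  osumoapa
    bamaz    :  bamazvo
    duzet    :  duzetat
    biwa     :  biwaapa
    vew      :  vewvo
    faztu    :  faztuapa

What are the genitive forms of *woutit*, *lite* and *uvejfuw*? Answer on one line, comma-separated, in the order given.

The alternation tracks the final sound of the stem — -at when the stem ends in a voiceless consonant (*borekes*, *duzet*); -vo when the stem ends in a voiced consonant (*bamaz*, *vew*); -apa when the stem ends in a vowel (*godue*, *osumo*, *biwa*, *faztu*).
The final sound of *woutit* is /t/, which is a voiceless consonant, so the suffix is -at, giving *woutitat*.
Since the final sound of *lite* is /e/ (a vowel), it takes -apa, giving *liteapa*.
*uvejfuw*: final sound = /w/, a voiced consonant → -vo → *uvejfuwvo*.

woutitat, liteapa, uvejfuwvo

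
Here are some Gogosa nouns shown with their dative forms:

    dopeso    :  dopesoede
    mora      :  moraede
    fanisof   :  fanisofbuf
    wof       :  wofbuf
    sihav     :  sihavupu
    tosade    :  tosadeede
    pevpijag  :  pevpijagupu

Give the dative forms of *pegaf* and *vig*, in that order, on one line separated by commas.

The pattern is voicing of the final sound: -buf when the stem ends in a voiceless consonant (*fanisof*, *wof*); -upu when the stem ends in a voiced consonant (*sihav*, *pevpijag*); -ede when the stem ends in a vowel (*dopeso*, *mora*, *tosade*).
Since the final sound of *pegaf* is /f/ (a voiceless consonant), it takes -buf, giving *pegafbuf*.
*vig*: final sound = /g/, a voiced consonant → -upu → *vigupu*.

pegafbuf, vigupu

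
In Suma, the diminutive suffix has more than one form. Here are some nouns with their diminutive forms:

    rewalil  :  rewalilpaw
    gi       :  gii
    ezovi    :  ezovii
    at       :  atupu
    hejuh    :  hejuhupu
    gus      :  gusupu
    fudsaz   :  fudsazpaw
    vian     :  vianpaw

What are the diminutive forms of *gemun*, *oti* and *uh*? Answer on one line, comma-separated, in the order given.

The pattern is voicing of the final sound: -upu when the stem ends in a voiceless consonant (*at*, *hejuh*, *gus*); -paw when the stem ends in a voiced consonant (*rewalil*, *fudsaz*, *vian*); -i when the stem ends in a vowel (*gi*, *ezovi*).
The final sound of *gemun* is /n/, which is a voiced consonant, so the suffix is -paw, giving *gemunpaw*.
The final sound of *oti* is /i/, which is a vowel, so the suffix is -i, giving *otii*.
Since the final sound of *uh* is /h/ (a voiceless consonant), it takes -upu, giving *uhupu*.

gemunpaw, otii, uhupu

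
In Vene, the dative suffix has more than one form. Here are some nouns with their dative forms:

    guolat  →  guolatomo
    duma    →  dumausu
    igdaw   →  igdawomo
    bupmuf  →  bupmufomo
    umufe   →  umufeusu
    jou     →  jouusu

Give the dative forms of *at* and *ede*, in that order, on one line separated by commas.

atomo, edeusu

The pattern is consonant vs. vowel: -omo when the stem ends in a consonant (*guolat*, *igdaw*, *bupmuf*); -usu when the stem ends in a vowel (*duma*, *umufe*, *jou*).
*at*: final sound = /t/, a consonant → -omo → *atomo*.
The final sound of *ede* is /e/, which is a vowel, so the suffix is -usu, giving *edeusu*.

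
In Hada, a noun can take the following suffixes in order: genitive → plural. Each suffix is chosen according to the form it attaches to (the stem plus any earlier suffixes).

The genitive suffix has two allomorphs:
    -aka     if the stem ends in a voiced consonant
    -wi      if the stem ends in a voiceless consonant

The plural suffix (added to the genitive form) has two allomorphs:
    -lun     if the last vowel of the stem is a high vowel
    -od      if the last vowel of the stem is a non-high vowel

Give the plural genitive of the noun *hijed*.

hijedakaod

*hijed* — final consonant /d/ (voiced) → -aka → *hijedaka*.
The last vowel of the genitive form *hijedaka* is /a/, which is a non-high vowel, so the plural suffix is -od, giving *hijedakaod*.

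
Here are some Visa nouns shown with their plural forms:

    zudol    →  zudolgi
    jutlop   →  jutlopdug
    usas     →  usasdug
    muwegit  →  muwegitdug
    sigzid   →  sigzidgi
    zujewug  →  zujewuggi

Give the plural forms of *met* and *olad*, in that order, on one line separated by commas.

The alternation tracks the final consonant of the stem — -dug when the stem ends in a voiceless consonant (*jutlop*, *usas*, *muwegit*); -gi when the stem ends in a voiced consonant (*zudol*, *sigzid*, *zujewug*).
*met*: final consonant = /t/, voiceless → -dug → *metdug*.
Since the final consonant of *olad* is /d/ (voiced), it takes -gi, giving *oladgi*.

metdug, oladgi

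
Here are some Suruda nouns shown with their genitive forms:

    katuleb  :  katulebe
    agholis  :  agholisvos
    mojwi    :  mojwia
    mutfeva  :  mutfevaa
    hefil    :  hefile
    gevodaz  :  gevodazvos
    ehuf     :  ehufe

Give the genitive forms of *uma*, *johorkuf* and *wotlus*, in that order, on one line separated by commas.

Looking at the final sound of each stem: -vos when the stem ends in a sibilant (*agholis*, *gevodaz*); -e when the stem ends in a non-sibilant consonant (*katuleb*, *hefil*, *ehuf*); -a when the stem ends in a vowel (*mojwi*, *mutfeva*).
Since the final sound of *uma* is /a/ (a vowel), it takes -a, giving *umaa*.
The final sound of *johorkuf* is /f/, which is a non-sibilant consonant, so the suffix is -e, giving *johorkufe*.
The final sound of *wotlus* is /s/, which is a sibilant, so the suffix is -vos, giving *wotlusvos*.

umaa, johorkufe, wotlusvos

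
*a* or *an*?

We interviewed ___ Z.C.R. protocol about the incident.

The indefinite article is chosen by the initial *sound* of the following word, not its spelling.
The initialism *Z.C.R.* is read letter by letter; the first letter, Z, is pronounced /ziː/, which begins with a consonant sound.
So the article is *a*: We interviewed a Z.C.R. protocol about the incident.

a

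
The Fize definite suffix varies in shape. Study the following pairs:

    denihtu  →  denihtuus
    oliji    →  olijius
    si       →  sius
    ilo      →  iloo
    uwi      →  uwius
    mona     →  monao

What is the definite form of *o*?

oo

Looking at the last vowel of each stem: -us when the last vowel of the stem is a high vowel (*denihtu*, *oliji*, *si*, *uwi*); -o when the last vowel of the stem is a non-high vowel (*ilo*, *mona*).
*o* — last vowel /o/ (a non-high vowel) → -o → *oo*.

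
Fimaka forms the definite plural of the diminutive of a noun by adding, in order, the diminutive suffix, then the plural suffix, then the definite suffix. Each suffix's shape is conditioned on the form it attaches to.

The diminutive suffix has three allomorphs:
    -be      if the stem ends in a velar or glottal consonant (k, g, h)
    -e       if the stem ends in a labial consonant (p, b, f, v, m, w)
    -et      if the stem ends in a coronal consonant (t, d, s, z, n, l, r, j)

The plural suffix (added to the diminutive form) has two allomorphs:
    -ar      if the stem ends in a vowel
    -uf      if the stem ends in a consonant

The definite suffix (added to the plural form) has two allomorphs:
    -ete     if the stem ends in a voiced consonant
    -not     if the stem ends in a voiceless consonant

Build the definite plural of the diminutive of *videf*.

videfearete

*videf* — final consonant /f/ (labial) → -e → *videfe*.
The final sound of the diminutive form *videfe* is /e/, which is a vowel, so the plural suffix is -ar, giving *videfear*.
The plural form *videfear* — final consonant /r/ (voiced) → -ete → *videfearete*.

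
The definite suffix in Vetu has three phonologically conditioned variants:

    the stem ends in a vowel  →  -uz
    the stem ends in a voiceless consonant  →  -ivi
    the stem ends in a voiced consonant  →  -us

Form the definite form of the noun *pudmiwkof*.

The final sound of *pudmiwkof* is /f/, which is a voiceless consonant, so the suffix is -ivi, giving *pudmiwkofivi*.

pudmiwkofivi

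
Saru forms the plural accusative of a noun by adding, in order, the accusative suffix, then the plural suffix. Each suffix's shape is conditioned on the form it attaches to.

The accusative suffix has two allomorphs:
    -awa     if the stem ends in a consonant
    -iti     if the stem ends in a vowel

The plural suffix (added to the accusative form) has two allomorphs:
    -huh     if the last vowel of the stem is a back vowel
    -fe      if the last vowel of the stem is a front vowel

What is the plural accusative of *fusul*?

Since the final sound of *fusul* is /l/ (a consonant), it takes -awa, giving *fusulawa*.
The accusative form *fusulawa* — last vowel /a/ (a back vowel) → -huh → *fusulawahuh*.

fusulawahuh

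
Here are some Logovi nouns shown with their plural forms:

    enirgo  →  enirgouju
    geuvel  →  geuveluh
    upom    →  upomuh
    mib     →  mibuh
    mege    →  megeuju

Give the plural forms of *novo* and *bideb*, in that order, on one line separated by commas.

novouju, bidebuh

The alternation tracks the final sound of the stem — -uh when the stem ends in a consonant (*geuvel*, *upom*, *mib*); -uju when the stem ends in a vowel (*enirgo*, *mege*).
*novo*: final sound = /o/, a vowel → -uju → *novouju*.
The final sound of *bideb* is /b/, which is a consonant, so the suffix is -uh, giving *bidebuh*.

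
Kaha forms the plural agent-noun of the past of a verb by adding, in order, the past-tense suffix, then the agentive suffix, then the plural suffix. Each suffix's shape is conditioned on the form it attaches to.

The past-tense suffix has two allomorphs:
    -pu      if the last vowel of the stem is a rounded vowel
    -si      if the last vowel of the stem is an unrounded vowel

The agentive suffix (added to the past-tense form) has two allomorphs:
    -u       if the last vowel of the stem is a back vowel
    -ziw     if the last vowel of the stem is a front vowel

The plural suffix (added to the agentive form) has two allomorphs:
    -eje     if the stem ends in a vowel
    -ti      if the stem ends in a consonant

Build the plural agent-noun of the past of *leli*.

lelisiziwti

The last vowel of *leli* is /i/, which is an unrounded vowel, so the past-tense suffix is -si, giving *lelisi*.
The last vowel of the past-tense form *lelisi* is /i/, which is a front vowel, so the agentive suffix is -ziw, giving *lelisiziw*.
The final sound of the agentive form *lelisiziw* is /w/, which is a consonant, so the plural suffix is -ti, giving *lelisiziwti*.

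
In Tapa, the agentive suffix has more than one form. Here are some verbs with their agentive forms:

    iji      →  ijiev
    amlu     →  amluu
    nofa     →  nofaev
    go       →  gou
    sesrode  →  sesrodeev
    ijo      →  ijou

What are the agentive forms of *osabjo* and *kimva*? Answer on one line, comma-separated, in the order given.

Looking at the last vowel of each stem: -u when the last vowel of the stem is a rounded vowel (*amlu*, *go*, *ijo*); -ev when the last vowel of the stem is an unrounded vowel (*iji*, *nofa*, *sesrode*).
*osabjo* — last vowel /o/ (a rounded vowel) → -u → *osabjou*.
*kimva* — last vowel /a/ (an unrounded vowel) → -ev → *kimvaev*.

osabjou, kimvaev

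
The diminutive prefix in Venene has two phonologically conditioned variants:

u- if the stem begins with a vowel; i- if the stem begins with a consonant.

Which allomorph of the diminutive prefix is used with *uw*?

u-

Since the first sound of *uw* is /u/ (a vowel), it takes u-.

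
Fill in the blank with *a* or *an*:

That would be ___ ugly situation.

an

The indefinite article is chosen by the initial *sound* of the following word, not its spelling.
*ugly* begins with the sound /ʌ/ (u pronounced /ʌ/) — a vowel sound.
So the article is *an*: That would be an ugly situation.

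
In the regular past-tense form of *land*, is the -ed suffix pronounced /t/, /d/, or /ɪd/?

/ɪd/

The stem *land* ends in /t/ or /d/.
The -ed suffix is realized as /ɪd/ after /t, d/; as /t/ after other voiceless consonants; and as /d/ after other voiced sounds.
So -ed on *land* is pronounced /ɪd/.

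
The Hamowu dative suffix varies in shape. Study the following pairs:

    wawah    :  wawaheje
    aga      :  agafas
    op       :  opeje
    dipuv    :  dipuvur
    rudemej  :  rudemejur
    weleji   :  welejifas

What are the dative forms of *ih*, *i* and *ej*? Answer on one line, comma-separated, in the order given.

iheje, ifas, ejur

The suffix is conditioned by the final sound: -eje when the stem ends in a voiceless consonant (*wawah*, *op*); -ur when the stem ends in a voiced consonant (*dipuv*, *rudemej*); -fas when the stem ends in a vowel (*aga*, *weleji*).
*ih*: final sound = /h/, a voiceless consonant → -eje → *iheje*.
The final sound of *i* is /i/, which is a vowel, so the suffix is -fas, giving *ifas*.
*ej*: final sound = /j/, a voiced consonant → -ur → *ejur*.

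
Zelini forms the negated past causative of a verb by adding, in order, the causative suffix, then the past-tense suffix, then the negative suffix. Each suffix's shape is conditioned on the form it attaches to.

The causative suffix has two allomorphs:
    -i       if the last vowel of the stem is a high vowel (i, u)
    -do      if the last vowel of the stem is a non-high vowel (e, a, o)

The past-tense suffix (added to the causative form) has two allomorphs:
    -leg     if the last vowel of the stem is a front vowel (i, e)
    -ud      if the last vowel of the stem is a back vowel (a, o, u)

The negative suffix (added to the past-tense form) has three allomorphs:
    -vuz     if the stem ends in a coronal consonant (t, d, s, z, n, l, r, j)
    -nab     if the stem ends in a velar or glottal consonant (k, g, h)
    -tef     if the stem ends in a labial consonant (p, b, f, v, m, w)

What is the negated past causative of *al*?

*al* — last vowel /a/ (a non-high vowel) → -do → *aldo*.
Since the last vowel of the causative form *aldo* is /o/ (a back vowel), it takes -ud, giving *aldoud*.
The past-tense form *aldoud*: final consonant = /d/, coronal → -vuz → *aldoudvuz*.

aldoudvuz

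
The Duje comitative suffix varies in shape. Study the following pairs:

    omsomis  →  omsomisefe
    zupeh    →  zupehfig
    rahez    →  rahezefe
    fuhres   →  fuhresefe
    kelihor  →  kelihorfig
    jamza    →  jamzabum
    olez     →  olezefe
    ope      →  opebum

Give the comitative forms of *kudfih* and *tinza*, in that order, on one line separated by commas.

kudfihfig, tinzabum

The alternation tracks the final sound of the stem — -efe when the stem ends in a sibilant (*omsomis*, *rahez*, *fuhres*, *olez*); -fig when the stem ends in a non-sibilant consonant (*zupeh*, *kelihor*); -bum when the stem ends in a vowel (*jamza*, *ope*).
*kudfih* — final sound /h/ (a non-sibilant consonant) → -fig → *kudfihfig*.
*tinza* — final sound /a/ (a vowel) → -bum → *tinzabum*.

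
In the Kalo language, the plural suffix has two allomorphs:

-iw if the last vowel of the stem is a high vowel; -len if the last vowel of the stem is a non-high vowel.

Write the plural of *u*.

The last vowel of *u* is /u/, which is a high vowel, so the suffix is -iw, giving *uiw*.

uiw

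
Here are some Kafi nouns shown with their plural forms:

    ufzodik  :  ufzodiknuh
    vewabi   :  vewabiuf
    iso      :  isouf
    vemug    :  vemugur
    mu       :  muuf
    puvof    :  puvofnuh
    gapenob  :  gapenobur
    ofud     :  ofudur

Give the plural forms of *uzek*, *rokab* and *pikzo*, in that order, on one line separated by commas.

uzeknuh, rokabur, pikzouf

The suffix is conditioned by the final sound: -nuh when the stem ends in a voiceless consonant (*ufzodik*, *puvof*); -ur when the stem ends in a voiced consonant (*vemug*, *gapenob*, *ofud*); -uf when the stem ends in a vowel (*vewabi*, *iso*, *mu*).
*uzek* — final sound /k/ (a voiceless consonant) → -nuh → *uzeknuh*.
Since the final sound of *rokab* is /b/ (a voiced consonant), it takes -ur, giving *rokabur*.
*pikzo* — final sound /o/ (a vowel) → -uf → *pikzouf*.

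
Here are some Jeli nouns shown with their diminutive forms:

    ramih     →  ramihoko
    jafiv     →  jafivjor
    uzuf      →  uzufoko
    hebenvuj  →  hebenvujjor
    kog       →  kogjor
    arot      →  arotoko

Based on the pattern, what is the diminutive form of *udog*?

Looking at the final consonant of each stem: -oko when the stem ends in a voiceless consonant (*ramih*, *uzuf*, *arot*); -jor when the stem ends in a voiced consonant (*jafiv*, *hebenvuj*, *kog*).
*udog*: final consonant = /g/, voiced → -jor → *udogjor*.

udogjor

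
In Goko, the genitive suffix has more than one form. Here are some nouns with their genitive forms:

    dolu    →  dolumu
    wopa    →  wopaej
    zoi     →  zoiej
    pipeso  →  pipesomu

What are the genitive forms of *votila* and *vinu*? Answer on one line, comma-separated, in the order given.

votilaej, vinumu

Looking at the last vowel of each stem: -mu when the last vowel of the stem is a rounded vowel (*dolu*, *pipeso*); -ej when the last vowel of the stem is an unrounded vowel (*wopa*, *zoi*).
Since the last vowel of *votila* is /a/ (an unrounded vowel), it takes -ej, giving *votilaej*.
Since the last vowel of *vinu* is /u/ (a rounded vowel), it takes -mu, giving *vinumu*.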